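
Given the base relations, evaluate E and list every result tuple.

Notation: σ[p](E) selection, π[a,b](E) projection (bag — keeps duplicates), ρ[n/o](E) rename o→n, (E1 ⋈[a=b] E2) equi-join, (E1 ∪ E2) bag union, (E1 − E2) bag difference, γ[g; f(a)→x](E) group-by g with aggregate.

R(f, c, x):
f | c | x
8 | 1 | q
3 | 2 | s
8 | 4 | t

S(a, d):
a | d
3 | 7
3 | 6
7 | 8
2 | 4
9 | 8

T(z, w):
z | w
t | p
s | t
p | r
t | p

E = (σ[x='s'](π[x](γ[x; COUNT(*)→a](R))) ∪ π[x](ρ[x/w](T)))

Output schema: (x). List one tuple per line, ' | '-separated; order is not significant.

Stepwise |·|:
  R → 3
  γ[x; COUNT(*)→a](R) → 3
  π[x](γ[x; COUNT(*)→a](R)) → 3
  σ[x='s'](π[x](γ[x; COUNT(*)→a](R))) → 1
  T → 4
  ρ[x/w](T) → 4
  π[x](ρ[x/w](T)) → 4
  (σ[x='s'](π[x](γ[x; COUNT(*)→a](R))) ∪ π[x](ρ[x/w](T))) → 5

== RESULT ==
x
p
p
r
s
t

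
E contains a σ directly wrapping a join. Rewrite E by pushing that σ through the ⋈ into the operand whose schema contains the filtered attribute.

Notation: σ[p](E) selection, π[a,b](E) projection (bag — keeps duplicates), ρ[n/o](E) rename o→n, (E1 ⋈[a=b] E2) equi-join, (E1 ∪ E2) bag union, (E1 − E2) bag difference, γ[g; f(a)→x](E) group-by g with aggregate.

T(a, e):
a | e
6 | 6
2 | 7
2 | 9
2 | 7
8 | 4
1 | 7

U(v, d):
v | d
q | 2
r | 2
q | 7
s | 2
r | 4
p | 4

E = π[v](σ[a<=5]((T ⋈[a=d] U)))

σ filters on a, owned by the left side.
E' = π[v]((σ[a<=5](T) ⋈[a=d] U))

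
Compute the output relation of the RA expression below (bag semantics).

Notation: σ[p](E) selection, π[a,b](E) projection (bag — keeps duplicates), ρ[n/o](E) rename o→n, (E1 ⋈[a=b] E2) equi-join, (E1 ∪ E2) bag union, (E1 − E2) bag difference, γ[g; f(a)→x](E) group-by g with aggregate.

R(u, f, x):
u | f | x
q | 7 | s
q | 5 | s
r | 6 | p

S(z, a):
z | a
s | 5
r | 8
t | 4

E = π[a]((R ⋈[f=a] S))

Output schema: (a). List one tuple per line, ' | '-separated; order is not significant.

Subexpression sizes:
  R → 3
  S → 3
  (R ⋈[f=a] S) → 1
  π[a]((R ⋈[f=a] S)) → 1

== RESULT ==
a
5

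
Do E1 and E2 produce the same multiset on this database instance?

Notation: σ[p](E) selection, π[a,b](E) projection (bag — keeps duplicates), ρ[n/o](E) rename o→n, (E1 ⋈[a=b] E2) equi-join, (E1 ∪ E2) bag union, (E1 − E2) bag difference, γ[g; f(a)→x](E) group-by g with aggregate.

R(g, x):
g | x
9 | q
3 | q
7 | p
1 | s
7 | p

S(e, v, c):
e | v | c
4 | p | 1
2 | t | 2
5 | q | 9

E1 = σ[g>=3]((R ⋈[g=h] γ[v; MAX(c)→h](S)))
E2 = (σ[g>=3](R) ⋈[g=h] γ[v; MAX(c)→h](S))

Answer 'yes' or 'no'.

E1 per-node cardinality:
  R → 5
  S → 3
  γ[v; MAX(c)→h](S) → 3
  (R ⋈[g=h] γ[v; MAX(c)→h](S)) → 2
  σ[g>=3]((R ⋈[g=h] γ[v; MAX(c)→h](S))) → 1
E2 per-node cardinality:
  R → 5
  σ[g>=3](R) → 4
  S → 3
  γ[v; MAX(c)→h](S) → 3
  (σ[g>=3](R) ⋈[g=h] γ[v; MAX(c)→h](S)) → 1

E1 and E2 produce the same multiset:
g | x | v | h
9 | q | q | 9

yes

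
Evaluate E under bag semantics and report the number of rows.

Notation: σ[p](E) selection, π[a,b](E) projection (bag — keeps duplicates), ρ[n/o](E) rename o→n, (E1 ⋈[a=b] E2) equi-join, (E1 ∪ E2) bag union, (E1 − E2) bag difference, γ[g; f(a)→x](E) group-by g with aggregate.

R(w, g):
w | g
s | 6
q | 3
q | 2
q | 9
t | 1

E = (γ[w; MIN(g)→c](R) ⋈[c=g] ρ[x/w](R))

Subexpression sizes:
  R → 5
  γ[w; MIN(g)→c](R) → 3
  R → 5
  ρ[x/w](R) → 5
  (γ[w; MIN(g)→c](R) ⋈[c=g] ρ[x/w](R)) → 3

|E| = 3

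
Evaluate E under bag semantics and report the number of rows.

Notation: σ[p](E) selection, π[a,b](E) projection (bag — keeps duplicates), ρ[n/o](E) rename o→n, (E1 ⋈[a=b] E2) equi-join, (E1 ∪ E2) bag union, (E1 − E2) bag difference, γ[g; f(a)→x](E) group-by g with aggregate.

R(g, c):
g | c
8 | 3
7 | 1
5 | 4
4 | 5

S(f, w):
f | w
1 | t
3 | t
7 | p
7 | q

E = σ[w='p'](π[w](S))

Subexpression sizes:
  S → 4
  π[w](S) → 4
  σ[w='p'](π[w](S)) → 1

|E| = 1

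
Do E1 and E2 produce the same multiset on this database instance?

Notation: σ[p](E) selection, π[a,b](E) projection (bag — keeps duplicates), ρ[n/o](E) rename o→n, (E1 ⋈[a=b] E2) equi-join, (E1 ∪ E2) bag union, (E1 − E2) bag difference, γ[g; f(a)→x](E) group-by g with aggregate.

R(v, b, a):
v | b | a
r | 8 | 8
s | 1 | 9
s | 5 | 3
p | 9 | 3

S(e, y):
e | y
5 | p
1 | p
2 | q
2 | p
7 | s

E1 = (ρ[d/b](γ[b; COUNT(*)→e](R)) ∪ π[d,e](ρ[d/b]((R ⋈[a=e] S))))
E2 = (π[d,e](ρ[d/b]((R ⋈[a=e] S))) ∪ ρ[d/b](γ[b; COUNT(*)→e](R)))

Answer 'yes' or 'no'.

E1 per-node cardinality:
  R → 4
  γ[b; COUNT(*)→e](R) → 4
  ρ[d/b](γ[b; COUNT(*)→e](R)) → 4
  R → 4
  S → 5
  (R ⋈[a=e] S) → 0
  ρ[d/b]((R ⋈[a=e] S)) → 0
  π[d,e](ρ[d/b]((R ⋈[a=e] S))) → 0
  (ρ[d/b](γ[b; COUNT(*)→e](R)) ∪ π[d,e](ρ[d/b]((R ⋈[a=e] S)))) → 4
E2 per-node cardinality:
  R → 4
  S → 5
  (R ⋈[a=e] S) → 0
  ρ[d/b]((R ⋈[a=e] S)) → 0
  π[d,e](ρ[d/b]((R ⋈[a=e] S))) → 0
  R → 4
  γ[b; COUNT(*)→e](R) → 4
  ρ[d/b](γ[b; COUNT(*)→e](R)) → 4
  (π[d,e](ρ[d/b]((R ⋈[a=e] S))) ∪ ρ[d/b](γ[b; COUNT(*)→e](R))) → 4

E1 and E2 produce the same multiset:
d | e
1 | 1
5 | 1
8 | 1
9 | 1

yes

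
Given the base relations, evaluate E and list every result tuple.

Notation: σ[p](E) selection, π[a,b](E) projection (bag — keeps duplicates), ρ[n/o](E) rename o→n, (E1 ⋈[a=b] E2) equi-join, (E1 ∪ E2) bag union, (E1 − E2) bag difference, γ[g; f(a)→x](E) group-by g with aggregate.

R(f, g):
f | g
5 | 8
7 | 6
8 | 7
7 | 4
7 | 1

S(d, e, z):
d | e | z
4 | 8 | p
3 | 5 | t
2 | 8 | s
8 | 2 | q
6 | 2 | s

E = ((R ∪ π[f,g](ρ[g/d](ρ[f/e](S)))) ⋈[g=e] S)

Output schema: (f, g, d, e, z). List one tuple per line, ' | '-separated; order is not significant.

Subexpression sizes:
  R → 5
  S → 5
  ρ[f/e](S) → 5
  ρ[g/d](ρ[f/e](S)) → 5
  π[f,g](ρ[g/d](ρ[f/e](S))) → 5
  (R ∪ π[f,g](ρ[g/d](ρ[f/e](S)))) → 10
  S → 5
  ((R ∪ π[f,g](ρ[g/d](ρ[f/e](S)))) ⋈[g=e] S) → 6

== RESULT ==
f | g | d | e | z
2 | 8 | 2 | 8 | s
2 | 8 | 4 | 8 | p
5 | 8 | 2 | 8 | s
5 | 8 | 4 | 8 | p
8 | 2 | 6 | 2 | s
8 | 2 | 8 | 2 | q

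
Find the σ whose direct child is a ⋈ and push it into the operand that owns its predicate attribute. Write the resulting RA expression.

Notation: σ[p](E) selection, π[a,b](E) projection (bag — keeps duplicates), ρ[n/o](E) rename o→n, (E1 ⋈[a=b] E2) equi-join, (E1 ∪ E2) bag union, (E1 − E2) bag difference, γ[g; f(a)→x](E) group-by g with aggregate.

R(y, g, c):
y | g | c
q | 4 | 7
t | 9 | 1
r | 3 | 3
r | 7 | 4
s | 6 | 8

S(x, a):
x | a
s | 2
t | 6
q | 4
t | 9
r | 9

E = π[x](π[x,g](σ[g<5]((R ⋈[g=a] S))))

σ filters on g, owned by the left side.
E' = π[x](π[x,g]((σ[g<5](R) ⋈[g=a] S)))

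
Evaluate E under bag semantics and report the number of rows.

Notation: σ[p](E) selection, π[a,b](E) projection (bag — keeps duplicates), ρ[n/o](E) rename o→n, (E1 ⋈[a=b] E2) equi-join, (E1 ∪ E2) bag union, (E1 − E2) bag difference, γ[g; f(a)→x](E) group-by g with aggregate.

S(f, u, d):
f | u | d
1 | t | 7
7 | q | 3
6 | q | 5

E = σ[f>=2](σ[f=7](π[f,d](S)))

Row counts bottom-up:
  S → 3
  π[f,d](S) → 3
  σ[f=7](π[f,d](S)) → 1
  σ[f>=2](σ[f=7](π[f,d](S))) → 1

|E| = 1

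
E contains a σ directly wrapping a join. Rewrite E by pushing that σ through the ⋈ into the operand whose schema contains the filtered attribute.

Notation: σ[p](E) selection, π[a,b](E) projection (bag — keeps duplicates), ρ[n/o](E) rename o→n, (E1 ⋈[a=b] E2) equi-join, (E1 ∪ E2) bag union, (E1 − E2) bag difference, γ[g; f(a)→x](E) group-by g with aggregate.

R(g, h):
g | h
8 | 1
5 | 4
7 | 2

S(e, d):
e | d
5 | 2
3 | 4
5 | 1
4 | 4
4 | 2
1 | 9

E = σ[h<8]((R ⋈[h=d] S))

σ filters on h, owned by the left side.
E' = (σ[h<8](R) ⋈[h=d] S)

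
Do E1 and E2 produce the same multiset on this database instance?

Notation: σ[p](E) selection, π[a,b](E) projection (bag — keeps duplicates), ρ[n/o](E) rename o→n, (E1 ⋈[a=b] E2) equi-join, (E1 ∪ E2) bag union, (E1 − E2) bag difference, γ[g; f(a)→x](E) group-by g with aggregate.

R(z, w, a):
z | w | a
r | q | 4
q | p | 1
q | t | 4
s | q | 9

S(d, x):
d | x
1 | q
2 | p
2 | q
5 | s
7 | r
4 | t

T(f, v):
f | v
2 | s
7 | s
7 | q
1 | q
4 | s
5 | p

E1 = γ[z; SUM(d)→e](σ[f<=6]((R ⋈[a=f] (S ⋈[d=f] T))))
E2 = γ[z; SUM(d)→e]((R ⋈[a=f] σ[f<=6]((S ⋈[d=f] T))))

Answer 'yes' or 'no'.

E1 stepwise |·|:
  R → 4
  S → 6
  T → 6
  (S ⋈[d=f] T) → 7
  (R ⋈[a=f] (S ⋈[d=f] T)) → 3
  σ[f<=6]((R ⋈[a=f] (S ⋈[d=f] T))) → 3
  γ[z; SUM(d)→e](σ[f<=6]((R ⋈[a=f] (S ⋈[d=f] T)))) → 2
E2 stepwise |·|:
  R → 4
  S → 6
  T → 6
  (S ⋈[d=f] T) → 7
  σ[f<=6]((S ⋈[d=f] T)) → 5
  (R ⋈[a=f] σ[f<=6]((S ⋈[d=f] T))) → 3
  γ[z; SUM(d)→e]((R ⋈[a=f] σ[f<=6]((S ⋈[d=f] T)))) → 2

E1 and E2 produce the same multiset:
z | e
q | 5
r | 4

yes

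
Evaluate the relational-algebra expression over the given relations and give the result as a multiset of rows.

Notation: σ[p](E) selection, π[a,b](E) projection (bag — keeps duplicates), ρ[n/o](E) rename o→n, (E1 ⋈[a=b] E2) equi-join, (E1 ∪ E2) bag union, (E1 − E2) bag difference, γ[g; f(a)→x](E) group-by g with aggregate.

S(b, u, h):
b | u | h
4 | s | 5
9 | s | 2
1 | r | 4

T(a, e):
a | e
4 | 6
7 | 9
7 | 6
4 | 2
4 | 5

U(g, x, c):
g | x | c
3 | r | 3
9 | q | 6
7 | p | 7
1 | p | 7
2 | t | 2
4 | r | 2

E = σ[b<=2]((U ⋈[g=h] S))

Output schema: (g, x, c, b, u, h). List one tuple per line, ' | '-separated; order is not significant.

Subexpression sizes:
  U → 6
  S → 3
  (U ⋈[g=h] S) → 2
  σ[b<=2]((U ⋈[g=h] S)) → 1

== RESULT ==
g | x | c | b | u | h
4 | r | 2 | 1 | r | 4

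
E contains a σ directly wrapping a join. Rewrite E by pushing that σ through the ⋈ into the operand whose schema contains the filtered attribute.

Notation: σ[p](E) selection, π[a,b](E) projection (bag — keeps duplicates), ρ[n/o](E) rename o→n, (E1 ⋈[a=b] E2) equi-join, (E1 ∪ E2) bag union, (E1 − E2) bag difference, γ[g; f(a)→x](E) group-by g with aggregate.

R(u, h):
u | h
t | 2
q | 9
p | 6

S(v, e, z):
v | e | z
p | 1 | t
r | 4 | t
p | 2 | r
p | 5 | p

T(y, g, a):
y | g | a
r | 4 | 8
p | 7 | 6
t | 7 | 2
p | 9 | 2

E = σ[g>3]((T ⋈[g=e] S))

σ filters on g, owned by the left side.
E' = (σ[g>3](T) ⋈[g=e] S)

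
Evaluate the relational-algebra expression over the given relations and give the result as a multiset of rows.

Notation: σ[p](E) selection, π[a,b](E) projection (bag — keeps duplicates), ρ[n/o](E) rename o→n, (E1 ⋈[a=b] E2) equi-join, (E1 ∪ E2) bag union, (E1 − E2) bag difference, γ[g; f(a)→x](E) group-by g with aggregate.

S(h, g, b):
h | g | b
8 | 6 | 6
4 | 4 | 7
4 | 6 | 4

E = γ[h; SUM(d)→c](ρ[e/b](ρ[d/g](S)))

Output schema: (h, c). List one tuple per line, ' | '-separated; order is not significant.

Subexpression sizes:
  S → 3
  ρ[d/g](S) → 3
  ρ[e/b](ρ[d/g](S)) → 3
  γ[h; SUM(d)→c](ρ[e/b](ρ[d/g](S))) → 2

== RESULT ==
h | c
4 | 10
8 | 6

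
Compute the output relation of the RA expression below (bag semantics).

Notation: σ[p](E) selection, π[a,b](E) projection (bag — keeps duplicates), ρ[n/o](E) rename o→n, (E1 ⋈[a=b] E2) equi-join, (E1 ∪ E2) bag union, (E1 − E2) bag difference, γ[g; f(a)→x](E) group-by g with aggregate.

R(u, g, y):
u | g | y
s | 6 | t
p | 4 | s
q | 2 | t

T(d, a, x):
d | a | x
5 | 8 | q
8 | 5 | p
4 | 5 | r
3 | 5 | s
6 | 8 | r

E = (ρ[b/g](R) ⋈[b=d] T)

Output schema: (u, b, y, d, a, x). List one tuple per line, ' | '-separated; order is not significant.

Row counts bottom-up:
  R → 3
  ρ[b/g](R) → 3
  T → 5
  (ρ[b/g](R) ⋈[b=d] T) → 2

== RESULT ==
u | b | y | d | a | x
p | 4 | s | 4 | 5 | r
s | 6 | t | 6 | 8 | r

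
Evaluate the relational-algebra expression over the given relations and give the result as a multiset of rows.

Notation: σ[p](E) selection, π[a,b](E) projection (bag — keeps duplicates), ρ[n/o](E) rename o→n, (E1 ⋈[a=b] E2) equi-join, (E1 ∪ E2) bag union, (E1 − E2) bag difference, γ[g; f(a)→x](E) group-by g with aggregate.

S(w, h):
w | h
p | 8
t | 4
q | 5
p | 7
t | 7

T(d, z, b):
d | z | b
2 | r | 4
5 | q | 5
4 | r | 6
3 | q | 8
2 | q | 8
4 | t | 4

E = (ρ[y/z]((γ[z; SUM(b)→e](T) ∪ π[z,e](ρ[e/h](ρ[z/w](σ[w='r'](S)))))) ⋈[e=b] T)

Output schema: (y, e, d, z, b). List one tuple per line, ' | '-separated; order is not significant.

Per-node cardinality:
  T → 6
  γ[z; SUM(b)→e](T) → 3
  S → 5
  σ[w='r'](S) → 0
  ρ[z/w](σ[w='r'](S)) → 0
  ρ[e/h](ρ[z/w](σ[w='r'](S))) → 0
  π[z,e](ρ[e/h](ρ[z/w](σ[w='r'](S)))) → 0
  (γ[z; SUM(b)→e](T) ∪ π[z,e](ρ[e/h](ρ[z/w](σ[w='r'](S))))) → 3
  ρ[y/z]((γ[z; SUM(b)→e](T) ∪ π[z,e](ρ[e/h](ρ[z/w](σ[w='r'](S)))))) → 3
  T → 6
  (ρ[y/z]((γ[z; SUM(b)→e](T) ∪ π[z,e](ρ[e/h](ρ[z/w](σ[w='r'](S)))))) ⋈[e=b] T) → 2

== RESULT ==
y | e | d | z | b
t | 4 | 2 | r | 4
t | 4 | 4 | t | 4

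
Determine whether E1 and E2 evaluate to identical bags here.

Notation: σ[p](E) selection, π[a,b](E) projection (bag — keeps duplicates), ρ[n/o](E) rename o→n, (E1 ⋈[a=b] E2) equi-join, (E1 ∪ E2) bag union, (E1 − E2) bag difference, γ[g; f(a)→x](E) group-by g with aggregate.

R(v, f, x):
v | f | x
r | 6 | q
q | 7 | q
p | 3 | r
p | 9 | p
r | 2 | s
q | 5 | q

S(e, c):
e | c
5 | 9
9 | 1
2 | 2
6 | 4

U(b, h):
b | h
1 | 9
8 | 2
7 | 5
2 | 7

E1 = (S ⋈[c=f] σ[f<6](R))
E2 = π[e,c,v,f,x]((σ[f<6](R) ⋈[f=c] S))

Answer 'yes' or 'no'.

E1 stepwise |·|:
  S → 4
  R → 6
  σ[f<6](R) → 3
  (S ⋈[c=f] σ[f<6](R)) → 1
E2 stepwise |·|:
  R → 6
  σ[f<6](R) → 3
  S → 4
  (σ[f<6](R) ⋈[f=c] S) → 1
  π[e,c,v,f,x]((σ[f<6](R) ⋈[f=c] S)) → 1

E1 and E2 produce the same multiset:
e | c | v | f | x
2 | 2 | r | 2 | s

yes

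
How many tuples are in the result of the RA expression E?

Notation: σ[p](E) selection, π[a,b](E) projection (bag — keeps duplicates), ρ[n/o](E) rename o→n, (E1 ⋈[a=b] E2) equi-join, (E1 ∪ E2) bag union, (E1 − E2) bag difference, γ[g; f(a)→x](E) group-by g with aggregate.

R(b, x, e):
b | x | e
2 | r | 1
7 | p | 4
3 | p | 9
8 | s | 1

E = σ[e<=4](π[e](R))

Stepwise |·|:
  R → 4
  π[e](R) → 4
  σ[e<=4](π[e](R)) → 3

|E| = 3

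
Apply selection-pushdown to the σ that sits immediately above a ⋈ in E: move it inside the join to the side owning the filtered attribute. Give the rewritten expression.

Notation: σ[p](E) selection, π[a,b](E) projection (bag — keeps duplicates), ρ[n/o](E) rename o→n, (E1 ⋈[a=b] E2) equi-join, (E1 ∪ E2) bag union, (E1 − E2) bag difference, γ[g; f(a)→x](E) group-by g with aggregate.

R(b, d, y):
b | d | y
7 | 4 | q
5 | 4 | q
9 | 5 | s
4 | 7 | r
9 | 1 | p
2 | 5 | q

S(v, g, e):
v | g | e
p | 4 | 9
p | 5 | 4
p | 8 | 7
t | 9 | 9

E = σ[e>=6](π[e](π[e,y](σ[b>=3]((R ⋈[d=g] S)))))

σ filters on b, owned by the left side.
E' = σ[e>=6](π[e](π[e,y]((σ[b>=3](R) ⋈[d=g] S))))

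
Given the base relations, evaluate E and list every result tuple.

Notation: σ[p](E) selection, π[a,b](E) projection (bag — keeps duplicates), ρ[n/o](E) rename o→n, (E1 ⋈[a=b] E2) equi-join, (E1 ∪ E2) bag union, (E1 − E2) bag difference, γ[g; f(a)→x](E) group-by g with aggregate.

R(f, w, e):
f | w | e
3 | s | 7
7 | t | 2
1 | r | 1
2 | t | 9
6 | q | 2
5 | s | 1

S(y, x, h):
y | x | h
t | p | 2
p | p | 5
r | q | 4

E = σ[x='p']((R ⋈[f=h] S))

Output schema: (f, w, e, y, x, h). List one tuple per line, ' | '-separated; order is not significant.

Stepwise |·|:
  R → 6
  S → 3
  (R ⋈[f=h] S) → 2
  σ[x='p']((R ⋈[f=h] S)) → 2

== RESULT ==
f | w | e | y | x | h
2 | t | 9 | t | p | 2
5 | s | 1 | p | p | 5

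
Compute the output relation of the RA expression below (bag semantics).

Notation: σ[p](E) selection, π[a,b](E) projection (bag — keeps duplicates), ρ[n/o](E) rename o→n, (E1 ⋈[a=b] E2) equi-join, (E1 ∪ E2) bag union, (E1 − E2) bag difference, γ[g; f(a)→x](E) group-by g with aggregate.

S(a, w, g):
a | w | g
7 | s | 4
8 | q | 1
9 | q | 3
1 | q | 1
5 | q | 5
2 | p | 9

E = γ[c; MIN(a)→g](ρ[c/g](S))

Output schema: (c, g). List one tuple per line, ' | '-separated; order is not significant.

Stepwise |·|:
  S → 6
  ρ[c/g](S) → 6
  γ[c; MIN(a)→g](ρ[c/g](S)) → 5

== RESULT ==
c | g
1 | 1
3 | 9
4 | 7
5 | 5
9 | 2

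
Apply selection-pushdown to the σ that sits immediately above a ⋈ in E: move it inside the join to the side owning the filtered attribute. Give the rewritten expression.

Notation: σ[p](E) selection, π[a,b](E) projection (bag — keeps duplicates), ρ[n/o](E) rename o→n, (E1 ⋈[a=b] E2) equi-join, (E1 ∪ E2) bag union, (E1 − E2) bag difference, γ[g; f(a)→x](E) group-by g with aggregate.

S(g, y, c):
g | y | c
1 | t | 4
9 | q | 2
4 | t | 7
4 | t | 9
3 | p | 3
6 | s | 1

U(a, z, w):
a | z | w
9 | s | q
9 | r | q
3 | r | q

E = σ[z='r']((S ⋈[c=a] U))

σ filters on z, owned by the right side.
E' = (S ⋈[c=a] σ[z='r'](U))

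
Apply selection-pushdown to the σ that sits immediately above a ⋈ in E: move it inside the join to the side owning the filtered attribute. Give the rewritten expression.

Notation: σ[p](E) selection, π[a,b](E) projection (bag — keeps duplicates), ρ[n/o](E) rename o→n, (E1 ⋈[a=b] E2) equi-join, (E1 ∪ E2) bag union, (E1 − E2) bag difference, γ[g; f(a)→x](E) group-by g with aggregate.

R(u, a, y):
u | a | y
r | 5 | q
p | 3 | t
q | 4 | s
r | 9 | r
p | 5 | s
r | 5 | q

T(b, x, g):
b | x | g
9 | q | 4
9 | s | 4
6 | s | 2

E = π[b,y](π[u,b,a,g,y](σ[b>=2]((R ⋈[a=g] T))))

σ filters on b, owned by the right side.
E' = π[b,y](π[u,b,a,g,y]((R ⋈[a=g] σ[b>=2](T))))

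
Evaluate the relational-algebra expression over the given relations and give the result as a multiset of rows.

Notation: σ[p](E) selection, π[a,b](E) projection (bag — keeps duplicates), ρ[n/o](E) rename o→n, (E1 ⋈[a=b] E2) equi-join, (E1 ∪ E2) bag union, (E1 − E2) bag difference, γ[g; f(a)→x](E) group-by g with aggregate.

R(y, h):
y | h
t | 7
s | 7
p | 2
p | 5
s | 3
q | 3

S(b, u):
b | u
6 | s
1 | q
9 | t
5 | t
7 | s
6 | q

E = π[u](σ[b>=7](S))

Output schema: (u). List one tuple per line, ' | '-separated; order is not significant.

Row counts bottom-up:
  S → 6
  σ[b>=7](S) → 2
  π[u](σ[b>=7](S)) → 2

== RESULT ==
u
s
t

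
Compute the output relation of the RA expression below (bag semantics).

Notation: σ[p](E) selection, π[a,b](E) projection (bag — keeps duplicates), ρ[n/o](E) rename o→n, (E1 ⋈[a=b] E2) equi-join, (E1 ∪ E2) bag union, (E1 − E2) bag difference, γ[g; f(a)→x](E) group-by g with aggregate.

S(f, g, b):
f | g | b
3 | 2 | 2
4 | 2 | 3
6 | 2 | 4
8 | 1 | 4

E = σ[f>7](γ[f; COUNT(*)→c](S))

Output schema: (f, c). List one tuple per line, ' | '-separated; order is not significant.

Per-node cardinality:
  S → 4
  γ[f; COUNT(*)→c](S) → 4
  σ[f>7](γ[f; COUNT(*)→c](S)) → 1

== RESULT ==
f | c
8 | 1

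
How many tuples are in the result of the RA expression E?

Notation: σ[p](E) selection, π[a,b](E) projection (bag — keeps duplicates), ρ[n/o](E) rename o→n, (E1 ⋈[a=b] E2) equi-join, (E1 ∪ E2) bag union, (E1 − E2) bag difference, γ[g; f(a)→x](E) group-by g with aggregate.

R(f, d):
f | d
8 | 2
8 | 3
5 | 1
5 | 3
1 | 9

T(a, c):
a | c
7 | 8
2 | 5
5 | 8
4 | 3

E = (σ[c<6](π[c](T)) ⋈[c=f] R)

Per-node cardinality:
  T → 4
  π[c](T) → 4
  σ[c<6](π[c](T)) → 2
  R → 5
  (σ[c<6](π[c](T)) ⋈[c=f] R) → 2

|E| = 2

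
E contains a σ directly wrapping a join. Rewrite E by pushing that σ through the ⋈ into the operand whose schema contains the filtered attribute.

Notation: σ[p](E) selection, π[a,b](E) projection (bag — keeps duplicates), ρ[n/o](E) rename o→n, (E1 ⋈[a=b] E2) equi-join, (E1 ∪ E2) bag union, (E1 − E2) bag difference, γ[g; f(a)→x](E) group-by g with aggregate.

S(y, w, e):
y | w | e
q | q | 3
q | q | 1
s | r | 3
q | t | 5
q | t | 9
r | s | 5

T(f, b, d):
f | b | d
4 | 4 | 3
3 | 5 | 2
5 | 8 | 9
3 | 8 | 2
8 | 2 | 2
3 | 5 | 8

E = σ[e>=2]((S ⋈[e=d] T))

σ filters on e, owned by the left side.
E' = (σ[e>=2](S) ⋈[e=d] T)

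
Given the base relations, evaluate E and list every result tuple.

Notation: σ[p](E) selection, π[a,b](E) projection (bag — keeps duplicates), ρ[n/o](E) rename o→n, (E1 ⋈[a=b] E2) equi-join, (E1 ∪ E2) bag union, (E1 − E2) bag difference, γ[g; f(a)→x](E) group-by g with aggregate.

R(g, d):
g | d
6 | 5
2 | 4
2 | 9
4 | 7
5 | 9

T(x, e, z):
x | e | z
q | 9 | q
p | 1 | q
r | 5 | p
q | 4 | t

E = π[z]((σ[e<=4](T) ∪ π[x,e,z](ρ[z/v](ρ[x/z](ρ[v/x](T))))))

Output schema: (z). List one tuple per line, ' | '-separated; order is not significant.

Subexpression sizes:
  T → 4
  σ[e<=4](T) → 2
  T → 4
  ρ[v/x](T) → 4
  ρ[x/z](ρ[v/x](T)) → 4
  ρ[z/v](ρ[x/z](ρ[v/x](T))) → 4
  π[x,e,z](ρ[z/v](ρ[x/z](ρ[v/x](T)))) → 4
  (σ[e<=4](T) ∪ π[x,e,z](ρ[z/v](ρ[x/z](ρ[v/x](T))))) → 6
  π[z]((σ[e<=4](T) ∪ π[x,e,z](ρ[z/v](ρ[x/z](ρ[v/x](T)))))) → 6

== RESULT ==
z
p
q
q
q
r
t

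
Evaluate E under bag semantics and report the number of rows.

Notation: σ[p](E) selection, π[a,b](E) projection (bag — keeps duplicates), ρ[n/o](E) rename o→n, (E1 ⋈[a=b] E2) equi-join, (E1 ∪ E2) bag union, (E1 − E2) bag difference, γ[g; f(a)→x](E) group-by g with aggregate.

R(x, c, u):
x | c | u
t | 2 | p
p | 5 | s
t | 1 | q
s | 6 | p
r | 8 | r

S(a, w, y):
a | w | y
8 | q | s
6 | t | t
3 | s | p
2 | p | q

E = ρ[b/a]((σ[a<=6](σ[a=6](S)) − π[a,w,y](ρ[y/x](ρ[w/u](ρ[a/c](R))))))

Row counts bottom-up:
  S → 4
  σ[a=6](S) → 1
  σ[a<=6](σ[a=6](S)) → 1
  R → 5
  ρ[a/c](R) → 5
  ρ[w/u](ρ[a/c](R)) → 5
  ρ[y/x](ρ[w/u](ρ[a/c](R))) → 5
  π[a,w,y](ρ[y/x](ρ[w/u](ρ[a/c](R)))) → 5
  (σ[a<=6](σ[a=6](S)) − π[a,w,y](ρ[y/x](ρ[w/u](ρ[a/c](R))))) → 1
  ρ[b/a]((σ[a<=6](σ[a=6](S)) − π[a,w,y](ρ[y/x](ρ[w/u](ρ[a/c](R)))))) → 1

|E| = 1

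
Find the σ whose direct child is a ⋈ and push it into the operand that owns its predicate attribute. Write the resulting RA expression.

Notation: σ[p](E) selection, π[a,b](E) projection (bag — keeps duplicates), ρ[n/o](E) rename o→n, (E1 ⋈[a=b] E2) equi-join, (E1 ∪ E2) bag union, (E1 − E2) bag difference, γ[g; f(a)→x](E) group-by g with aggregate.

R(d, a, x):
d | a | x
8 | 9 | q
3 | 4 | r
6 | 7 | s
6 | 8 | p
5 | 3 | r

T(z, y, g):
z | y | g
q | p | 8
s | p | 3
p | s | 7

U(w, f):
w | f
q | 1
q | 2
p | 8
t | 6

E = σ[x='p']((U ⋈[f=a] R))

σ filters on x, owned by the right side.
E' = (U ⋈[f=a] σ[x='p'](R))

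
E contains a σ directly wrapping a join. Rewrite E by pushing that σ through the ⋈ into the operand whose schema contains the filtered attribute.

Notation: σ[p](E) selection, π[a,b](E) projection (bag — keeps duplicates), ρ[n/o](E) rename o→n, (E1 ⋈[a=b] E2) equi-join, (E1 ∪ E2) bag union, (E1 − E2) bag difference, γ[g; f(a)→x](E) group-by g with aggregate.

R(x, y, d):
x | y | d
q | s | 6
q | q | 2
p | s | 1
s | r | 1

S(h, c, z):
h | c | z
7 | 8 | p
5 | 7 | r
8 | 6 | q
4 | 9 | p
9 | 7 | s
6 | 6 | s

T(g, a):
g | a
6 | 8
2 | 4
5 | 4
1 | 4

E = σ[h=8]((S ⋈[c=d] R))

σ filters on h, owned by the left side.
E' = (σ[h=8](S) ⋈[c=d] R)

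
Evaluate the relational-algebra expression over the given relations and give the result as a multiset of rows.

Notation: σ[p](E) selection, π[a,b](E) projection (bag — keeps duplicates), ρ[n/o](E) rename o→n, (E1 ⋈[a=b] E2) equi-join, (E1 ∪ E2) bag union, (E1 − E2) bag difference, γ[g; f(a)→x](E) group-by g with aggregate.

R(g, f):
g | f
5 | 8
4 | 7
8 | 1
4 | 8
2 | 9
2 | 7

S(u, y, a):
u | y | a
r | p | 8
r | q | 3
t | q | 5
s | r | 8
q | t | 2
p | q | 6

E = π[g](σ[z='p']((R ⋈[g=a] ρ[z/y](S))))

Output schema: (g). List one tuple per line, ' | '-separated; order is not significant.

Per-node cardinality:
  R → 6
  S → 6
  ρ[z/y](S) → 6
  (R ⋈[g=a] ρ[z/y](S)) → 5
  σ[z='p']((R ⋈[g=a] ρ[z/y](S))) → 1
  π[g](σ[z='p']((R ⋈[g=a] ρ[z/y](S)))) → 1

== RESULT ==
g
8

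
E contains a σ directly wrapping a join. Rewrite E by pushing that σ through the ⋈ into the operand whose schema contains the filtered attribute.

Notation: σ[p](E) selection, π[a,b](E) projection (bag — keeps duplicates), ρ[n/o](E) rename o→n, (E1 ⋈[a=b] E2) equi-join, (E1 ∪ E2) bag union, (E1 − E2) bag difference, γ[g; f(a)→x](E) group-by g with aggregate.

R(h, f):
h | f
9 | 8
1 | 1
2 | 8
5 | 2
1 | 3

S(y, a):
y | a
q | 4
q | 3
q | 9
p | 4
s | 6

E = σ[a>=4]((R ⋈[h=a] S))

σ filters on a, owned by the right side.
E' = (R ⋈[h=a] σ[a>=4](S))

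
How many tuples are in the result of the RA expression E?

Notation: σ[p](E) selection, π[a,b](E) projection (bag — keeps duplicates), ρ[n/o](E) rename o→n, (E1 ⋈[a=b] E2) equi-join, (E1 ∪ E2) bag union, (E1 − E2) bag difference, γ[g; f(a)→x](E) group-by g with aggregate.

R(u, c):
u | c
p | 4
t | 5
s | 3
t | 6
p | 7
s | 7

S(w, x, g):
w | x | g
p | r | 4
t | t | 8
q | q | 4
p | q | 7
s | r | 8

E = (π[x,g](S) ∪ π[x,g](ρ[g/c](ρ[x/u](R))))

Per-node cardinality:
  S → 5
  π[x,g](S) → 5
  R → 6
  ρ[x/u](R) → 6
  ρ[g/c](ρ[x/u](R)) → 6
  π[x,g](ρ[g/c](ρ[x/u](R))) → 6
  (π[x,g](S) ∪ π[x,g](ρ[g/c](ρ[x/u](R)))) → 11

|E| = 11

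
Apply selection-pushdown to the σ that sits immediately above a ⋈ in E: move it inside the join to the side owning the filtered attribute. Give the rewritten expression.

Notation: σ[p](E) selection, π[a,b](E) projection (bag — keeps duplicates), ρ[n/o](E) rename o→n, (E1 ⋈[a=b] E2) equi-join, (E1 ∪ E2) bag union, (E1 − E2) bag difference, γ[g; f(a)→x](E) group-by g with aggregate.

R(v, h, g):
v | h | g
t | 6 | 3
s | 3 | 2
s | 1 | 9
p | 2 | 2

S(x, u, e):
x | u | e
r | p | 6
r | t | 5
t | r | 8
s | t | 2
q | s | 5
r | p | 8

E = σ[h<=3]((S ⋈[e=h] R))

σ filters on h, owned by the right side.
E' = (S ⋈[e=h] σ[h<=3](R))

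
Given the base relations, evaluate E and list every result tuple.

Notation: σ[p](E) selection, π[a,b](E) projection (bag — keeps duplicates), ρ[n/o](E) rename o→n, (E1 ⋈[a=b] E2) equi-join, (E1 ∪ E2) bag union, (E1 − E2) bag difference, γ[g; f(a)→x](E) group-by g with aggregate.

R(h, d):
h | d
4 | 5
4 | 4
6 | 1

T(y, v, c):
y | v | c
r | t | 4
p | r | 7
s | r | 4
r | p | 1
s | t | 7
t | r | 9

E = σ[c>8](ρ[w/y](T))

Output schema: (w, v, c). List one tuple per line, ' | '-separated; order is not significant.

Per-node cardinality:
  T → 6
  ρ[w/y](T) → 6
  σ[c>8](ρ[w/y](T)) → 1

== RESULT ==
w | v | c
t | r | 9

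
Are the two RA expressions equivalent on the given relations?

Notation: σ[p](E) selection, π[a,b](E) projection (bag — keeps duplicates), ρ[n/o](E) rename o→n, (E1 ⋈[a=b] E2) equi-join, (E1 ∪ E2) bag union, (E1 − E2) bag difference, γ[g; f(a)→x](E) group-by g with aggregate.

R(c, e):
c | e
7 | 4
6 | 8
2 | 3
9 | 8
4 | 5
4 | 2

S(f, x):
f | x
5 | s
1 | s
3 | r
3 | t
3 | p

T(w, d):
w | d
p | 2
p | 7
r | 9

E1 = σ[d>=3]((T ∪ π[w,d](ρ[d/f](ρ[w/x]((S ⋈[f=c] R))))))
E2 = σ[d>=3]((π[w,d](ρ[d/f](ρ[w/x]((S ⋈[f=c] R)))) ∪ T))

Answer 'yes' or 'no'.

E1 per-node cardinality:
  T → 3
  S → 5
  R → 6
  (S ⋈[f=c] R) → 0
  ρ[w/x]((S ⋈[f=c] R)) → 0
  ρ[d/f](ρ[w/x]((S ⋈[f=c] R))) → 0
  π[w,d](ρ[d/f](ρ[w/x]((S ⋈[f=c] R)))) → 0
  (T ∪ π[w,d](ρ[d/f](ρ[w/x]((S ⋈[f=c] R))))) → 3
  σ[d>=3]((T ∪ π[w,d](ρ[d/f](ρ[w/x]((S ⋈[f=c] R)))))) → 2
E2 per-node cardinality:
  S → 5
  R → 6
  (S ⋈[f=c] R) → 0
  ρ[w/x]((S ⋈[f=c] R)) → 0
  ρ[d/f](ρ[w/x]((S ⋈[f=c] R))) → 0
  π[w,d](ρ[d/f](ρ[w/x]((S ⋈[f=c] R)))) → 0
  T → 3
  (π[w,d](ρ[d/f](ρ[w/x]((S ⋈[f=c] R)))) ∪ T) → 3
  σ[d>=3]((π[w,d](ρ[d/f](ρ[w/x]((S ⋈[f=c] R)))) ∪ T)) → 2

E1 and E2 produce the same multiset:
w | d
p | 7
r | 9

yes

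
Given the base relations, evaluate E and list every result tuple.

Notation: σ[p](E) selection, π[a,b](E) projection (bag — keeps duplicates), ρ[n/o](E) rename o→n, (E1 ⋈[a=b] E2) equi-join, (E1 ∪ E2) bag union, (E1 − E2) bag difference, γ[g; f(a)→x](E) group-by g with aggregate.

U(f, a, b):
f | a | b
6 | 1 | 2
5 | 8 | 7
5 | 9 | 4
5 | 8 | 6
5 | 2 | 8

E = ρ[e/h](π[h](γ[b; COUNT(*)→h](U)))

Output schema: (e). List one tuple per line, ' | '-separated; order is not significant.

Row counts bottom-up:
  U → 5
  γ[b; COUNT(*)→h](U) → 5
  π[h](γ[b; COUNT(*)→h](U)) → 5
  ρ[e/h](π[h](γ[b; COUNT(*)→h](U))) → 5

== RESULT ==
e
1
1
1
1
1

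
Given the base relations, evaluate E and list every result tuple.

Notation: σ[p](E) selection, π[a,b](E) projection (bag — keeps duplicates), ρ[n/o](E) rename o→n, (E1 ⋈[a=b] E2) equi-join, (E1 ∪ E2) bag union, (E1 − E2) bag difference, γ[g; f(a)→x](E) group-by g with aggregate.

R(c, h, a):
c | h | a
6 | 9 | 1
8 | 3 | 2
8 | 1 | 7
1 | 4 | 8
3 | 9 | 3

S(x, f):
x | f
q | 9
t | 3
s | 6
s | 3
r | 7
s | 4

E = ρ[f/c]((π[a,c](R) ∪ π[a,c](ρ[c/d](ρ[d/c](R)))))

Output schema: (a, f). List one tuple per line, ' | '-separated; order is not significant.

Row counts bottom-up:
  R → 5
  π[a,c](R) → 5
  R → 5
  ρ[d/c](R) → 5
  ρ[c/d](ρ[d/c](R)) → 5
  π[a,c](ρ[c/d](ρ[d/c](R))) → 5
  (π[a,c](R) ∪ π[a,c](ρ[c/d](ρ[d/c](R)))) → 10
  ρ[f/c]((π[a,c](R) ∪ π[a,c](ρ[c/d](ρ[d/c](R))))) → 10

== RESULT ==
a | f
1 | 6
1 | 6
2 | 8
2 | 8
3 | 3
3 | 3
7 | 8
7 | 8
8 | 1
8 | 1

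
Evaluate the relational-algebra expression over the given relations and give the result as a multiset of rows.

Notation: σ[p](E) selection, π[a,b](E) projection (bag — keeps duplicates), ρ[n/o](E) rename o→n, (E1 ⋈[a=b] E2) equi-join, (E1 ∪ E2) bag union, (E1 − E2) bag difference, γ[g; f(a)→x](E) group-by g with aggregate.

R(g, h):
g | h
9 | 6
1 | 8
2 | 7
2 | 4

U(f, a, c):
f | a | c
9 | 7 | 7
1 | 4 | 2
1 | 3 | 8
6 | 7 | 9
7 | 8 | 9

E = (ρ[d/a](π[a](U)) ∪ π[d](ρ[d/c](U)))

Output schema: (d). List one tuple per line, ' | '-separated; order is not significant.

Stepwise |·|:
  U → 5
  π[a](U) → 5
  ρ[d/a](π[a](U)) → 5
  U → 5
  ρ[d/c](U) → 5
  π[d](ρ[d/c](U)) → 5
  (ρ[d/a](π[a](U)) ∪ π[d](ρ[d/c](U))) → 10

== RESULT ==
d
2
3
4
7
7
7
8
8
9
9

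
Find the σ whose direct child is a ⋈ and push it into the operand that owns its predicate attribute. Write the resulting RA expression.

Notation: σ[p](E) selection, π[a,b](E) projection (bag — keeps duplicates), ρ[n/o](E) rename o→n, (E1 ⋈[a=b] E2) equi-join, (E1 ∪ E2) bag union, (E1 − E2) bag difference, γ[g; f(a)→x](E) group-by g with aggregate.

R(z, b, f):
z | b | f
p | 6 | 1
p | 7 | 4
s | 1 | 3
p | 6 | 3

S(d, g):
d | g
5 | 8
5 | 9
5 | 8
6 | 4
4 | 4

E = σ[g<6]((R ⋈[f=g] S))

σ filters on g, owned by the right side.
E' = (R ⋈[f=g] σ[g<6](S))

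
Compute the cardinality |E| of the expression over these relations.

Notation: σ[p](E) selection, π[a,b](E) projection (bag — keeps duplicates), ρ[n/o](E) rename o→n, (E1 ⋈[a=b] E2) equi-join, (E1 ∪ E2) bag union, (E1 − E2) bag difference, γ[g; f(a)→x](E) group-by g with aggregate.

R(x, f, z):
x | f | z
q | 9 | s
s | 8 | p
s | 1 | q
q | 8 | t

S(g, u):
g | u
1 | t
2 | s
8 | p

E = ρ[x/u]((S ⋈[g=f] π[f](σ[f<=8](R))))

Stepwise |·|:
  S → 3
  R → 4
  σ[f<=8](R) → 3
  π[f](σ[f<=8](R)) → 3
  (S ⋈[g=f] π[f](σ[f<=8](R))) → 3
  ρ[x/u]((S ⋈[g=f] π[f](σ[f<=8](R)))) → 3

|E| = 3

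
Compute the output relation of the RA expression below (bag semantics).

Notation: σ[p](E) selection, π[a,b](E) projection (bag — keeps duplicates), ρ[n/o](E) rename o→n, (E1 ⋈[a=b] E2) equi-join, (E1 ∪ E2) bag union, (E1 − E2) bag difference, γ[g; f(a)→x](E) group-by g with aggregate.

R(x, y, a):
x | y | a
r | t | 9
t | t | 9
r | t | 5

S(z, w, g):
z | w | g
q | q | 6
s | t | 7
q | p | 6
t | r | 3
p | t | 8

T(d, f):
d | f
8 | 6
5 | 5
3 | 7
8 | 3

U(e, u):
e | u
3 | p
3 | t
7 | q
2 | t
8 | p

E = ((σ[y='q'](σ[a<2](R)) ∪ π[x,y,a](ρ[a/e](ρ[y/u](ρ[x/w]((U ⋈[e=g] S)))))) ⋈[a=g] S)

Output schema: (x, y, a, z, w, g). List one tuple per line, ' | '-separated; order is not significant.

Subexpression sizes:
  R → 3
  σ[a<2](R) → 0
  σ[y='q'](σ[a<2](R)) → 0
  U → 5
  S → 5
  (U ⋈[e=g] S) → 4
  ρ[x/w]((U ⋈[e=g] S)) → 4
  ρ[y/u](ρ[x/w]((U ⋈[e=g] S))) → 4
  ρ[a/e](ρ[y/u](ρ[x/w]((U ⋈[e=g] S)))) → 4
  π[x,y,a](ρ[a/e](ρ[y/u](ρ[x/w]((U ⋈[e=g] S))))) → 4
  (σ[y='q'](σ[a<2](R)) ∪ π[x,y,a](ρ[a/e](ρ[y/u](ρ[x/w]((U ⋈[e=g] S)))))) → 4
  S → 5
  ((σ[y='q'](σ[a<2](R)) ∪ π[x,y,a](ρ[a/e](ρ[y/u](ρ[x/w]((U ⋈[e=g] S)))))) ⋈[a=g] S) → 4

== RESULT ==
x | y | a | z | w | g
r | p | 3 | t | r | 3
r | t | 3 | t | r | 3
t | p | 8 | p | t | 8
t | q | 7 | s | t | 7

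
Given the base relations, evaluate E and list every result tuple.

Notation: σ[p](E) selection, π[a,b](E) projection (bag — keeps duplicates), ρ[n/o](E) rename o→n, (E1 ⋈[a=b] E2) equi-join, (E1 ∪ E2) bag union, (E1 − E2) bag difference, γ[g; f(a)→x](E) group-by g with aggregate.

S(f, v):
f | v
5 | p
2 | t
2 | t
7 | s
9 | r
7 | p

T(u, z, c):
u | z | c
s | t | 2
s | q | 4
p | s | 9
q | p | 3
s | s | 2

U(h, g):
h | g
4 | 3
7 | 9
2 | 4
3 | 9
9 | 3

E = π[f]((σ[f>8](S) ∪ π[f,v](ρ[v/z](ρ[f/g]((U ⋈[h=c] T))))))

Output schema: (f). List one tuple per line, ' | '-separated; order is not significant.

Row counts bottom-up:
  S → 6
  σ[f>8](S) → 1
  U → 5
  T → 5
  (U ⋈[h=c] T) → 5
  ρ[f/g]((U ⋈[h=c] T)) → 5
  ρ[v/z](ρ[f/g]((U ⋈[h=c] T))) → 5
  π[f,v](ρ[v/z](ρ[f/g]((U ⋈[h=c] T)))) → 5
  (σ[f>8](S) ∪ π[f,v](ρ[v/z](ρ[f/g]((U ⋈[h=c] T))))) → 6
  π[f]((σ[f>8](S) ∪ π[f,v](ρ[v/z](ρ[f/g]((U ⋈[h=c] T)))))) → 6

== RESULT ==
f
3
3
4
4
9
9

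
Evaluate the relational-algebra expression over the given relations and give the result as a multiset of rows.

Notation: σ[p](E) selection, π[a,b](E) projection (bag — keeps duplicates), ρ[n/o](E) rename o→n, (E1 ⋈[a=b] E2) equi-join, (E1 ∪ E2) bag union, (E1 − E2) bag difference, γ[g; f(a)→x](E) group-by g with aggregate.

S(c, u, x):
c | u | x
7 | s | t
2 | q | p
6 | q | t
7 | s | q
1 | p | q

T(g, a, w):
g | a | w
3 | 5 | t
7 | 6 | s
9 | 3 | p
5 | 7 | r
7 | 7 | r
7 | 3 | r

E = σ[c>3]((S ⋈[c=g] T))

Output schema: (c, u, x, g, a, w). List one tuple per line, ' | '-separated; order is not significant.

Subexpression sizes:
  S → 5
  T → 6
  (S ⋈[c=g] T) → 6
  σ[c>3]((S ⋈[c=g] T)) → 6

== RESULT ==
c | u | x | g | a | w
7 | s | q | 7 | 3 | r
7 | s | q | 7 | 6 | s
7 | s | q | 7 | 7 | r
7 | s | t | 7 | 3 | r
7 | s | t | 7 | 6 | s
7 | s | t | 7 | 7 | r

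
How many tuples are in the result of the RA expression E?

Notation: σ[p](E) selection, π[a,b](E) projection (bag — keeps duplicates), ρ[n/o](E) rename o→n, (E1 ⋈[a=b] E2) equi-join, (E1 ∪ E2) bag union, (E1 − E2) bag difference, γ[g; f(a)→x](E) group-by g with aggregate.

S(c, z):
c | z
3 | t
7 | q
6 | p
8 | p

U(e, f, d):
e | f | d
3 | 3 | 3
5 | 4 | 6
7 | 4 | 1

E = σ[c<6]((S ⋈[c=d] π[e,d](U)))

Per-node cardinality:
  S → 4
  U → 3
  π[e,d](U) → 3
  (S ⋈[c=d] π[e,d](U)) → 2
  σ[c<6]((S ⋈[c=d] π[e,d](U))) → 1

|E| = 1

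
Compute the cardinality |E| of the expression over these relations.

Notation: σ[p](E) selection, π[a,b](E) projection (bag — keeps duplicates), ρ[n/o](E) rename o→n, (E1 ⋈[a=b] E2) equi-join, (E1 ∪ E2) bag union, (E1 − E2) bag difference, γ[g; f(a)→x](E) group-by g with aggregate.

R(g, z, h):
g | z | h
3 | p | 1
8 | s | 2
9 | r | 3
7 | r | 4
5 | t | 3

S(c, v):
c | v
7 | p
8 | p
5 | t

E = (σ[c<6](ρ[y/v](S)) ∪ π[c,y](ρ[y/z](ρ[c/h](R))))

Per-node cardinality:
  S → 3
  ρ[y/v](S) → 3
  σ[c<6](ρ[y/v](S)) → 1
  R → 5
  ρ[c/h](R) → 5
  ρ[y/z](ρ[c/h](R)) → 5
  π[c,y](ρ[y/z](ρ[c/h](R))) → 5
  (σ[c<6](ρ[y/v](S)) ∪ π[c,y](ρ[y/z](ρ[c/h](R)))) → 6

|E| = 6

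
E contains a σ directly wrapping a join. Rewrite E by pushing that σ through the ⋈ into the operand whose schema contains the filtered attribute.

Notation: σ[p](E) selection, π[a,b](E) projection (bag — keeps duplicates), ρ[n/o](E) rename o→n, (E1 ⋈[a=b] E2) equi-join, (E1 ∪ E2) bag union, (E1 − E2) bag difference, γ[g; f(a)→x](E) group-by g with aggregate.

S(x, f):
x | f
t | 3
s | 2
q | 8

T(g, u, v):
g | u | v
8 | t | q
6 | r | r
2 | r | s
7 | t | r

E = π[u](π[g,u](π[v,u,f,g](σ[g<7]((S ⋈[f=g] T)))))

σ filters on g, owned by the right side.
E' = π[u](π[g,u](π[v,u,f,g]((S ⋈[f=g] σ[g<7](T)))))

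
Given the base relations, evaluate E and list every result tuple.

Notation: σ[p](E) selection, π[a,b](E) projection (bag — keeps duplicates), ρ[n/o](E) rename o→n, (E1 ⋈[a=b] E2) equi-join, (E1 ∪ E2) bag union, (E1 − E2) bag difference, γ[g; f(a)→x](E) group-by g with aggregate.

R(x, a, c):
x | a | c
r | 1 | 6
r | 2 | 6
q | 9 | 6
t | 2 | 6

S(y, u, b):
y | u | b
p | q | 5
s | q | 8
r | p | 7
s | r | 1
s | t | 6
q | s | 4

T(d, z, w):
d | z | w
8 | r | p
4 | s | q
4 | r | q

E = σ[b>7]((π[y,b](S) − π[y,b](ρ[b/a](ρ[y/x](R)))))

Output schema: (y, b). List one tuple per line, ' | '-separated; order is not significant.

Stepwise |·|:
  S → 6
  π[y,b](S) → 6
  R → 4
  ρ[y/x](R) → 4
  ρ[b/a](ρ[y/x](R)) → 4
  π[y,b](ρ[b/a](ρ[y/x](R))) → 4
  (π[y,b](S) − π[y,b](ρ[b/a](ρ[y/x](R)))) → 6
  σ[b>7]((π[y,b](S) − π[y,b](ρ[b/a](ρ[y/x](R))))) → 1

== RESULT ==
y | b
s | 8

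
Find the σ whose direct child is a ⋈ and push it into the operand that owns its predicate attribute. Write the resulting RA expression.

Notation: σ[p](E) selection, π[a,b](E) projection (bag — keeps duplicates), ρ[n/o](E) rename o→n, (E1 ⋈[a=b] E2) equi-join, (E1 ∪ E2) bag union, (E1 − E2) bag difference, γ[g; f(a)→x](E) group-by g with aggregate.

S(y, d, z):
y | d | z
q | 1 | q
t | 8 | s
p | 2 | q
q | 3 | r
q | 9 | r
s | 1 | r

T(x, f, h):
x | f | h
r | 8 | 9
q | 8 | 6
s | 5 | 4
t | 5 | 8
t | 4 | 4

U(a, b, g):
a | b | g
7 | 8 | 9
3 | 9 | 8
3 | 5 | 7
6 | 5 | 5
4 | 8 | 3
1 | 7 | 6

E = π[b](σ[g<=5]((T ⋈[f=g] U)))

σ filters on g, owned by the right side.
E' = π[b]((T ⋈[f=g] σ[g<=5](U)))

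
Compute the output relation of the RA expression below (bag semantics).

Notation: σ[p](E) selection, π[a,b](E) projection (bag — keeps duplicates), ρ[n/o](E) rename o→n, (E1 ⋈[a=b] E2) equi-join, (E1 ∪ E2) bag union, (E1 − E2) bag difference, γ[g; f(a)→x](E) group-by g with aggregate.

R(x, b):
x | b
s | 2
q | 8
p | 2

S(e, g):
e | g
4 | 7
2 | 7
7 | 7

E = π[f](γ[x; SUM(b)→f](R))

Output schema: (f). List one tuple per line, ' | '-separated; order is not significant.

Row counts bottom-up:
  R → 3
  γ[x; SUM(b)→f](R) → 3
  π[f](γ[x; SUM(b)→f](R)) → 3

== RESULT ==
f
2
2
8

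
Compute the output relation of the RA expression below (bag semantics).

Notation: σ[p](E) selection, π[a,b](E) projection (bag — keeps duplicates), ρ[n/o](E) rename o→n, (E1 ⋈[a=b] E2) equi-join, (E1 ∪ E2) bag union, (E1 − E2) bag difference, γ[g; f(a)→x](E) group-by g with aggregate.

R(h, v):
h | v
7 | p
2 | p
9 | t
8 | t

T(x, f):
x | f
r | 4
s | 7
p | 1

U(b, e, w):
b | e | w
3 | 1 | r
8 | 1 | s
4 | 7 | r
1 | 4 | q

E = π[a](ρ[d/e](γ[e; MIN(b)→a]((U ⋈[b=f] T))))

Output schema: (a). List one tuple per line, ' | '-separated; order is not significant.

Subexpression sizes:
  U → 4
  T → 3
  (U ⋈[b=f] T) → 2
  γ[e; MIN(b)→a]((U ⋈[b=f] T)) → 2
  ρ[d/e](γ[e; MIN(b)→a]((U ⋈[b=f] T))) → 2
  π[a](ρ[d/e](γ[e; MIN(b)→a]((U ⋈[b=f] T)))) → 2

== RESULT ==
a
1
4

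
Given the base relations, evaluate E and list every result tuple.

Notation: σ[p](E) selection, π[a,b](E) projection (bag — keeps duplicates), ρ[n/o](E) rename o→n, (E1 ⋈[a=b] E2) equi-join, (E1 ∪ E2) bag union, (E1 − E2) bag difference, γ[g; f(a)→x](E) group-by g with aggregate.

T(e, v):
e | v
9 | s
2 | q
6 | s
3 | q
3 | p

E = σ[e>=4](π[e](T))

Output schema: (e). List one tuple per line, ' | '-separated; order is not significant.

Subexpression sizes:
  T → 5
  π[e](T) → 5
  σ[e>=4](π[e](T)) → 2

== RESULT ==
e
6
9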